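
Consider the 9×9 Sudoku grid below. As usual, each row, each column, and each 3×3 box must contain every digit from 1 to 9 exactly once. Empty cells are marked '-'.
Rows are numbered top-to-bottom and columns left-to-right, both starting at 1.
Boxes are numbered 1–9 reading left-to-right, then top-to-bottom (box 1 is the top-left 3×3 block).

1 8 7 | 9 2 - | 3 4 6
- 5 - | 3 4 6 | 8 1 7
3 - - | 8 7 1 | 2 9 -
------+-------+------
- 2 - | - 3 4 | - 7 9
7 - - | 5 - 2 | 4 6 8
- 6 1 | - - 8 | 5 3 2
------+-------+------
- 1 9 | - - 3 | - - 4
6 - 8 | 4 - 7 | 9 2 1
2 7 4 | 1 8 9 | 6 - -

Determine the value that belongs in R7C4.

2

Cell R7C4 itself could take any of {2, 6} by direct elimination.
Consider where 2 can go in column 4.
R4C4 is out (row 4 already has a 2).
R6C4 is out (row 6 already has a 2).
So the only cell in column 4 that can hold 2 is R7C4.
Therefore R7C4 = 2.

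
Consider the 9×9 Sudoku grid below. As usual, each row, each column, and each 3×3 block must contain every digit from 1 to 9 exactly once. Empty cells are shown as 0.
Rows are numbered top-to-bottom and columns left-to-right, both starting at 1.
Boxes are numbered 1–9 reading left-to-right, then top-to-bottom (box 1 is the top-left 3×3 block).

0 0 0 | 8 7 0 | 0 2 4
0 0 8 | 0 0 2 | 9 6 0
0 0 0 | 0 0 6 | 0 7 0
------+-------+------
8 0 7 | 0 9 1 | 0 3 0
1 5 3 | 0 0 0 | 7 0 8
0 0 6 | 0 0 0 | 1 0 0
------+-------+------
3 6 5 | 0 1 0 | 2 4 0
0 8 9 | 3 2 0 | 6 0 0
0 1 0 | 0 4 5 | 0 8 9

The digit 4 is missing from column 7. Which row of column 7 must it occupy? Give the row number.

Consider where 4 can go in column 7.
R1C7 is out (row 1 already has a 4).
R3C7 is out (box 3 already has a 4).
R9C7 is out (row 9 already has a 4).
So the only cell in column 7 that can hold 4 is R4C7.
That is row 4.

4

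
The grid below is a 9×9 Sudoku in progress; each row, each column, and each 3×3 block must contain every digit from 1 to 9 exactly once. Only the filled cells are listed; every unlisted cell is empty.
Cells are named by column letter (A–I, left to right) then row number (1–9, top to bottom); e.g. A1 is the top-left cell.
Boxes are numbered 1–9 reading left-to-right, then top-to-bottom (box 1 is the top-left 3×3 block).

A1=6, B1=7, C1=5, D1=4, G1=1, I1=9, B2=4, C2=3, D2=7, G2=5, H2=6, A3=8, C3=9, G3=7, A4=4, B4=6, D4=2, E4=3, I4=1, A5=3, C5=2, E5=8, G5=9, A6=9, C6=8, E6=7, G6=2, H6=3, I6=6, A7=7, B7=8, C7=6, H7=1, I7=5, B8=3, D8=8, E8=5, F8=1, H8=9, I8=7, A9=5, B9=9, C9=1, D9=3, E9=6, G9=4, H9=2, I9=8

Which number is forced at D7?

9

Row 7 already contains {1, 5, 6, 7, 8}.
Column D already contains {2, 3, 4, 7, 8}.
Its 3×3 block (box 8) already contains {1, 3, 5, 6, 8}.
The only value from 1–9 not eliminated is 9, so D7 = 9.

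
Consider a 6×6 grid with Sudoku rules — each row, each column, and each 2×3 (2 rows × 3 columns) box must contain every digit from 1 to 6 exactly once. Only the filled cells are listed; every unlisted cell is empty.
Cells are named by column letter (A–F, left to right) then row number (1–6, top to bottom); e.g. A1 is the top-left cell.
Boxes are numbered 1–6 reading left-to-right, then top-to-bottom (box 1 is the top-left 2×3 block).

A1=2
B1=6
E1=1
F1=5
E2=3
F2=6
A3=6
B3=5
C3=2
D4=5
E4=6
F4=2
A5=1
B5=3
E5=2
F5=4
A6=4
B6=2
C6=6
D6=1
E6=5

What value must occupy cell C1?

3

Cell C1 itself could take any of {3, 4} by direct elimination.
Consider where 3 can go in row 1.
D1 is out (box 2 already has a 3).
So the only cell in row 1 that can hold 3 is C1.
Therefore C1 = 3.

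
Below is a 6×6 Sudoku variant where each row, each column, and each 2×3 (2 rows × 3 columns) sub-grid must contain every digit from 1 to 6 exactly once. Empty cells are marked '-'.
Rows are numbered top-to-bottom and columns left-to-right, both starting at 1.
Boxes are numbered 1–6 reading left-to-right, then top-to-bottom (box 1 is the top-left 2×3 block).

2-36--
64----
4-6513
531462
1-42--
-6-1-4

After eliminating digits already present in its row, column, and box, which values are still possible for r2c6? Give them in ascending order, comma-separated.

Row 2 already contains {4, 6}.
Column 6 already contains {2, 3, 4}.
Its 2×3 block (box 2) already contains {6}.
Removing those from 1–6 leaves {1, 5} as the candidates for r2c6.

1,5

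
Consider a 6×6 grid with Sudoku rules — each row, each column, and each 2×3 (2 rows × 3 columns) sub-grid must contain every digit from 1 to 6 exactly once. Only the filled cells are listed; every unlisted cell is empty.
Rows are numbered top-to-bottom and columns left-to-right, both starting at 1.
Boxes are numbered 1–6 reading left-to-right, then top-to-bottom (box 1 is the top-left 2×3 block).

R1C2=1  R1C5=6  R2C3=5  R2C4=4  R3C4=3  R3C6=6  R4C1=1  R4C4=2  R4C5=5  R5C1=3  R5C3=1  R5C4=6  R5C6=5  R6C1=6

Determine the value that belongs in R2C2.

6

Cell R2C2 itself could take any of {2, 3, 6} by direct elimination.
Consider where 6 can go in row 2.
R2C1 is out (column 1 already has a 6).
R2C5 is out (column 5 already has a 6).
R2C6 is out (column 6 already has a 6).
So the only cell in row 2 that can hold 6 is R2C2.
Therefore R2C2 = 6.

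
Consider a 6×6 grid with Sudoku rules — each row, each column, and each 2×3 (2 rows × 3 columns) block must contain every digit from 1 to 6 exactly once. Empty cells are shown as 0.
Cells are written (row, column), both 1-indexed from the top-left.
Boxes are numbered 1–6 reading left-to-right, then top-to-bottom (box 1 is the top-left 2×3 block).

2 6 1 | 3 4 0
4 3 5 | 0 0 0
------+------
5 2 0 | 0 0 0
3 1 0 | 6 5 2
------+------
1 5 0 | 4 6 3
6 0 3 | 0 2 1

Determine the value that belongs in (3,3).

6

Cell (3,3) itself could take any of {4, 6} by direct elimination.
Consider where 6 can go in box 3.
(4,3) is out (row 4 already has a 6).
So the only cell in box 3 that can hold 6 is (3,3).
Therefore (3,3) = 6.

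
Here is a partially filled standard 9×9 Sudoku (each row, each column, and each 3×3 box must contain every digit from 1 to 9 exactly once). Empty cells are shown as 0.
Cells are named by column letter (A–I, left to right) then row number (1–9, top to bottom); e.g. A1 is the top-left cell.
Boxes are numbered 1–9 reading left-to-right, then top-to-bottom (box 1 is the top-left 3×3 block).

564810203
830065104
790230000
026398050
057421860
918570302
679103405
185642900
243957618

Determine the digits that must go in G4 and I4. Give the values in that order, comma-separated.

For G4:
  Row 4 already contains {2, 3, 5, 6, 8, 9}.
  Column G already contains {1, 2, 3, 4, 6, 8, 9}.
  Its 3×3 block (box 6) already contains {2, 3, 5, 6, 8}.
  The only value from 1–9 not eliminated is 7, so G4 = 7.
For I4:
  Consider where 1 can go in box 6.
  G4 is out (column G already has a 1).
  I5 is out (row 5 already has a 1).
  H6 is out (row 6 already has a 1).
  So the only cell in box 6 that can hold 1 is I4.
  So I4 = 1.

7,1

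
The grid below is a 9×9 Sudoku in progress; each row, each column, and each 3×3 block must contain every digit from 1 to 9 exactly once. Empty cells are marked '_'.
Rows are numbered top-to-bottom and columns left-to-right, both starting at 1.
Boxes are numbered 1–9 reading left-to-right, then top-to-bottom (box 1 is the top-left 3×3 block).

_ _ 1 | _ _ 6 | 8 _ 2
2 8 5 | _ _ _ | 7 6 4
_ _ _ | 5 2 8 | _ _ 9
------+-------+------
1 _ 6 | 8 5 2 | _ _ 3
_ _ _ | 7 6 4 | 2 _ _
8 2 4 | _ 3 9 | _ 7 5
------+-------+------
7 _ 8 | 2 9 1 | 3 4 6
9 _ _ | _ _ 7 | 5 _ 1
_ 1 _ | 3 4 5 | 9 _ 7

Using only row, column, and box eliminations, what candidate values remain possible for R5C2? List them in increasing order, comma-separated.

Row 5 already contains {2, 4, 6, 7}.
Column 2 already contains {1, 2, 8}.
Its 3×3 block (box 4) already contains {1, 2, 4, 6, 8}.
Removing those from 1–9 leaves {3, 5, 9} as the candidates for R5C2.

3,5,9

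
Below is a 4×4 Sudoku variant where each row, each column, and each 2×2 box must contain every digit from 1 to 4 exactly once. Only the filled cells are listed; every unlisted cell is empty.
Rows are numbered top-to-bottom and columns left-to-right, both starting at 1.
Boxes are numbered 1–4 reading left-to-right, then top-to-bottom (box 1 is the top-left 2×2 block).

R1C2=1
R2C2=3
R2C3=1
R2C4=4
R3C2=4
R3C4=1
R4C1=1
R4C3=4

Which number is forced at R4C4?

Cell R4C4 itself could take any of {2, 3} by direct elimination.
Consider where 3 can go in row 4.
R4C2 is out (column 2 already has a 3).
So the only cell in row 4 that can hold 3 is R4C4.
Therefore R4C4 = 3.

3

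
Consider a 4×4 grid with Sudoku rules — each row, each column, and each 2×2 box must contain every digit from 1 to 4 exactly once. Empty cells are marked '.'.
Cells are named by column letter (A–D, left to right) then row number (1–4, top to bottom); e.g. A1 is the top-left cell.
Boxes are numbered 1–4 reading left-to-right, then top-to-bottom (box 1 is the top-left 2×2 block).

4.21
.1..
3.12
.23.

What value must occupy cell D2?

Cell D2 itself could take any of {3, 4} by direct elimination.
Consider where 3 can go in row 2.
A2 is out (column A already has a 3).
C2 is out (column C already has a 3).
So the only cell in row 2 that can hold 3 is D2.
Therefore D2 = 3.

3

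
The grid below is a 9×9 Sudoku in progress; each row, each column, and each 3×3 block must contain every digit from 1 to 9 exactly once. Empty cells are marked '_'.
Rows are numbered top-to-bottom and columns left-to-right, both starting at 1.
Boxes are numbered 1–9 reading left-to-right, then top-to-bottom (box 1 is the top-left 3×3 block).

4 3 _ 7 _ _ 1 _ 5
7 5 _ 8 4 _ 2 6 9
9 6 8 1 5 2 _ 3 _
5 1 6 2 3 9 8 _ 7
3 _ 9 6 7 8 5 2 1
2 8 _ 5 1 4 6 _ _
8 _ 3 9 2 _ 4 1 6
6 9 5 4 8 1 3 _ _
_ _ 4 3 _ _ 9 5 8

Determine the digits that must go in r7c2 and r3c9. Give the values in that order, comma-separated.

7,4

For r7c2:
  Row 7 already contains {1, 2, 3, 4, 6, 8, 9}.
  Column 2 already contains {1, 3, 5, 6, 8, 9}.
  Its 3×3 block (box 7) already contains {3, 4, 5, 6, 8, 9}.
  The only value from 1–9 not eliminated is 7, so r7c2 = 7.
For r3c9:
  Row 3 already contains {1, 2, 3, 5, 6, 8, 9}.
  Column 9 already contains {1, 5, 6, 7, 8, 9}.
  Its 3×3 block (box 3) already contains {1, 2, 3, 5, 6, 9}.
  The only value from 1–9 not eliminated is 4, so r3c9 = 4.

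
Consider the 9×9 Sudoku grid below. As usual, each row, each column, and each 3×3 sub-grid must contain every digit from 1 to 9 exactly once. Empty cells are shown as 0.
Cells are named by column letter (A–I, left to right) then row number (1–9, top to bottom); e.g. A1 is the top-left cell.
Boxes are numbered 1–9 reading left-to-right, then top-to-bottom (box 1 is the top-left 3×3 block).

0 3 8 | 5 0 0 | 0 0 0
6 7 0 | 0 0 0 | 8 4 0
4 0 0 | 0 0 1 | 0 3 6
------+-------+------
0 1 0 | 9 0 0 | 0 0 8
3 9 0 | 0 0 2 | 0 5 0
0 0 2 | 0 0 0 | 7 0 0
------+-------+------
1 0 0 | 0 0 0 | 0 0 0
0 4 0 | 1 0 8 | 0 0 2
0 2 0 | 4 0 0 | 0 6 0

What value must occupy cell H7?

8

Cell H7 itself could take any of {7, 8, 9} by direct elimination.
Consider where 8 can go in column H.
H1 is out (row 1 already has a 8).
H4 is out (row 4 already has a 8).
H6 is out (box 6 already has a 8).
H8 is out (row 8 already has a 8).
So the only cell in column H that can hold 8 is H7.
Therefore H7 = 8.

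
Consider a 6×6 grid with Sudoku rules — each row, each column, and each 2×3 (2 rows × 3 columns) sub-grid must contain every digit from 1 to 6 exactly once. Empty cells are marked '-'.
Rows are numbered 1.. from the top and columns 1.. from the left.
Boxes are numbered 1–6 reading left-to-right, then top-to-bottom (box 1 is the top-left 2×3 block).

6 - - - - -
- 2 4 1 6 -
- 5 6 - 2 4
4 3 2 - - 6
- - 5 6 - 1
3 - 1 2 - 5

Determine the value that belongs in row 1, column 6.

Cell row 1, column 6 itself could take any of {2, 3} by direct elimination.
Consider where 2 can go in box 2.
row 1, column 4 is out (column 4 already has a 2).
row 1, column 5 is out (column 5 already has a 2).
row 2, column 6 is out (row 2 already has a 2).
So the only cell in box 2 that can hold 2 is row 1, column 6.
Therefore row 1, column 6 = 2.

2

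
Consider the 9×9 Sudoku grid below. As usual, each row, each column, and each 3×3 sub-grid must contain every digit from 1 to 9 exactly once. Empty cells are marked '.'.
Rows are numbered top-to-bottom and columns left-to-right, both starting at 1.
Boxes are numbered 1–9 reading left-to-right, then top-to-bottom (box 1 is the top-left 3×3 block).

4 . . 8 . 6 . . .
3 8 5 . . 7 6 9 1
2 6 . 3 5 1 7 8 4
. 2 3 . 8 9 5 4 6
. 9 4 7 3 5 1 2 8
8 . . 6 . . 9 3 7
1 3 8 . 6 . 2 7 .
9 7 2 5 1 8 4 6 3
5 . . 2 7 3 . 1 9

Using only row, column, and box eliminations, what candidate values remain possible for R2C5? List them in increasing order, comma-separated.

2,4

Row 2 already contains {1, 3, 5, 6, 7, 8, 9}.
Column 5 already contains {1, 3, 5, 6, 7, 8}.
Its 3×3 block (box 2) already contains {1, 3, 5, 6, 7, 8}.
Removing those from 1–9 leaves {2, 4} as the candidates for R2C5.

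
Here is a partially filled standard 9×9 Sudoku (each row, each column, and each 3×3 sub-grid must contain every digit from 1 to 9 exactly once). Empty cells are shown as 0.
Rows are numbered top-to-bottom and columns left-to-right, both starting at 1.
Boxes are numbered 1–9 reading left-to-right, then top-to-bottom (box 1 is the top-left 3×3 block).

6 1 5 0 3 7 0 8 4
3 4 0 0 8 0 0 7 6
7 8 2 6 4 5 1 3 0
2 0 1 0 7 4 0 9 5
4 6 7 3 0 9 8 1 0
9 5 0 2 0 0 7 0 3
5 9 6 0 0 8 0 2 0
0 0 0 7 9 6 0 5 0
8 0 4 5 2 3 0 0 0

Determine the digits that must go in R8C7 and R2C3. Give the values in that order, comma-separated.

4,9

For R8C7:
  Consider where 4 can go in row 8.
  R8C1 is out (column 1 already has a 4).
  R8C2 is out (column 2 already has a 4).
  R8C3 is out (column 3 already has a 4).
  R8C9 is out (column 9 already has a 4).
  So the only cell in row 8 that can hold 4 is R8C7.
  So R8C7 = 4.
For R2C3:
  Row 2 already contains {3, 4, 6, 7, 8}.
  Column 3 already contains {1, 2, 4, 5, 6, 7}.
  Its 3×3 block (box 1) already contains {1, 2, 3, 4, 5, 6, 7, 8}.
  The only value from 1–9 not eliminated is 9, so R2C3 = 9.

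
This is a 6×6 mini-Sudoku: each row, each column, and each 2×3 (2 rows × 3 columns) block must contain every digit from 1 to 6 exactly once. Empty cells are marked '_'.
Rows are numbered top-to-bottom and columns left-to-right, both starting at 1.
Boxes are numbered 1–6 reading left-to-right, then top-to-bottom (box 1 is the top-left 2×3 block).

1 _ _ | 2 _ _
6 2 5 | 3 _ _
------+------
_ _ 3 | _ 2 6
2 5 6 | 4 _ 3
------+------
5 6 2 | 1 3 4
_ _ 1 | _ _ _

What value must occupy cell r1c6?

Row 1 already contains {1, 2}.
Column 6 already contains {3, 4, 6}.
Its 2×3 block (box 2) already contains {2, 3}.
The only value from 1–6 not eliminated is 5, so r1c6 = 5.

5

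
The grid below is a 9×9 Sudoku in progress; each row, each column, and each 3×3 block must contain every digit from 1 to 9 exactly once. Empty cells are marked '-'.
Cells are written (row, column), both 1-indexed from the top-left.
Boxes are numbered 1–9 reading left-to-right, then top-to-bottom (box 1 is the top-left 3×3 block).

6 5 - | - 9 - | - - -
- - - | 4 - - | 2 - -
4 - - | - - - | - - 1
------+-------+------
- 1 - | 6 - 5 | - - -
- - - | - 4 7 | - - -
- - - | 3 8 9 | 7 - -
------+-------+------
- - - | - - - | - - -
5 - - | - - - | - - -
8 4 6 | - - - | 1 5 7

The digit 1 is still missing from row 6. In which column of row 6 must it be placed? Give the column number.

8

Consider where 1 can go in row 6.
(6,1) is out (box 4 already has a 1).
(6,2) is out (column 2 already has a 1).
(6,3) is out (box 4 already has a 1).
(6,9) is out (column 9 already has a 1).
So the only cell in row 6 that can hold 1 is (6,8).
That is column 8.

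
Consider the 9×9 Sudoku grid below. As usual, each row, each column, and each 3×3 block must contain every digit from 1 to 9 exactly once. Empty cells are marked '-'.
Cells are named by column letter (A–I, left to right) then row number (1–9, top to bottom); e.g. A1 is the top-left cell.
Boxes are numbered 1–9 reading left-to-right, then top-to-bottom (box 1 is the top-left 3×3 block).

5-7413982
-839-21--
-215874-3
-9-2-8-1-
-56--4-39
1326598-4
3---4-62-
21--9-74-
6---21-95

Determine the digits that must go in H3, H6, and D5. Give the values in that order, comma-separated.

6,7,1

For H3:
  Row 3 already contains {1, 2, 3, 4, 5, 7, 8}.
  Column H already contains {1, 2, 3, 4, 8, 9}.
  Its 3×3 block (box 3) already contains {1, 2, 3, 4, 8, 9}.
  The only value from 1–9 not eliminated is 6, so H3 = 6.
For H6:
  Row 6 already contains {1, 2, 3, 4, 5, 6, 8, 9}.
  Column H already contains {1, 2, 3, 4, 8, 9}.
  Its 3×3 block (box 6) already contains {1, 3, 4, 8, 9}.
  The only value from 1–9 not eliminated is 7, so H6 = 7.
For D5:
  Consider where 1 can go in row 5.
  A5 is out (column A already has a 1).
  E5 is out (column E already has a 1).
  G5 is out (column G already has a 1).
  So the only cell in row 5 that can hold 1 is D5.
  So D5 = 1.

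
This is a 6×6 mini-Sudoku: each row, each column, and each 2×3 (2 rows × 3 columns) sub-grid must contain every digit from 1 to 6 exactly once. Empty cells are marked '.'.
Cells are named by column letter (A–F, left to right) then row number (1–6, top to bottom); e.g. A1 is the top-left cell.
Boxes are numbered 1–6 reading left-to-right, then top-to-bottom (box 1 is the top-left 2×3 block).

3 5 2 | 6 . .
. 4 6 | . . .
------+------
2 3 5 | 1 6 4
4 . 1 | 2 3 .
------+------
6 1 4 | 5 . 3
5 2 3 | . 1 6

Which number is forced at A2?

Row 2 already contains {4, 6}.
Column A already contains {2, 3, 4, 5, 6}.
Its 2×3 block (box 1) already contains {2, 3, 4, 5, 6}.
The only value from 1–6 not eliminated is 1, so A2 = 1.

1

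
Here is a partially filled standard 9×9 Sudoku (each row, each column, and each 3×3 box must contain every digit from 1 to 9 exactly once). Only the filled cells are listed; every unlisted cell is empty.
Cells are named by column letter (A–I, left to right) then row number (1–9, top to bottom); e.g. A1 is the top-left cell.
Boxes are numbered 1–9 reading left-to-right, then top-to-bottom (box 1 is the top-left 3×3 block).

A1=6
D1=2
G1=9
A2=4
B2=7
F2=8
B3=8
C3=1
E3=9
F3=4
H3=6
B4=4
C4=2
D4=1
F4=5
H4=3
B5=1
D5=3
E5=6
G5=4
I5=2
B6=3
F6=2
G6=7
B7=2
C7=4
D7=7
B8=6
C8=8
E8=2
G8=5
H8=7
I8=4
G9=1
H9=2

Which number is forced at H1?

4

Cell H1 itself could take any of {1, 4, 5, 8} by direct elimination.
Consider where 4 can go in row 1.
B1 is out (column B already has a 4).
C1 is out (column C already has a 4).
E1 is out (box 2 already has a 4).
F1 is out (column F already has a 4).
I1 is out (column I already has a 4).
So the only cell in row 1 that can hold 4 is H1.
Therefore H1 = 4.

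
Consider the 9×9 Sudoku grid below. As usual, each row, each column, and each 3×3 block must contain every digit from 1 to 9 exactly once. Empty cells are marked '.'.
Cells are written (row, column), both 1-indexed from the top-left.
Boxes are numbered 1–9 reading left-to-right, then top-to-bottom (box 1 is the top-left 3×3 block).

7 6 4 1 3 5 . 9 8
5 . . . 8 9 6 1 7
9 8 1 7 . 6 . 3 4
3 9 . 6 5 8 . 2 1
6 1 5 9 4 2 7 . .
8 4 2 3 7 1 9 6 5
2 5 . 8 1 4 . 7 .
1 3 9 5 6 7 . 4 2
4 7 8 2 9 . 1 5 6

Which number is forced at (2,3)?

Row 2 already contains {1, 5, 6, 7, 8, 9}.
Column 3 already contains {1, 2, 4, 5, 8, 9}.
Its 3×3 block (box 1) already contains {1, 4, 5, 6, 7, 8, 9}.
The only value from 1–9 not eliminated is 3, so (2,3) = 3.

3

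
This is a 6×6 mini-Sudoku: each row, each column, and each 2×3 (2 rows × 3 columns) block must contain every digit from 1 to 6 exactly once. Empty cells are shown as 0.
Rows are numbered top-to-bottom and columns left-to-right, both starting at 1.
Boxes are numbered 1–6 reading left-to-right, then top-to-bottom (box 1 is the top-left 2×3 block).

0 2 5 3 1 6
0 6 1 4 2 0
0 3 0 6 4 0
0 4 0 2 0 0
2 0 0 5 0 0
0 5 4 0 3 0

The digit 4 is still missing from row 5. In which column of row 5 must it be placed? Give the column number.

Consider where 4 can go in row 5.
R5C2 is out (column 2 already has a 4).
R5C3 is out (column 3 already has a 4).
R5C5 is out (column 5 already has a 4).
So the only cell in row 5 that can hold 4 is R5C6.
That is column 6.

6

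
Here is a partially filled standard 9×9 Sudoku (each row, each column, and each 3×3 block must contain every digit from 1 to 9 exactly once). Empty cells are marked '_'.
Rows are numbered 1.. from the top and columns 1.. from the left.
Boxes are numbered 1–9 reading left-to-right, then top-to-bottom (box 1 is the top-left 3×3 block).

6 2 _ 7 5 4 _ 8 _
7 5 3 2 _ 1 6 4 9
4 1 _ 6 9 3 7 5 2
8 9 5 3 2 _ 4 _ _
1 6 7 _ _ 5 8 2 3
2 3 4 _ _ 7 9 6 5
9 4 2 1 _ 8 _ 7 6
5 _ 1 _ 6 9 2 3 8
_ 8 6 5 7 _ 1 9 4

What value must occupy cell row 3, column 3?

Row 3 already contains {1, 2, 3, 4, 5, 6, 7, 9}.
Column 3 already contains {1, 2, 3, 4, 5, 6, 7}.
Its 3×3 block (box 1) already contains {1, 2, 3, 4, 5, 6, 7}.
The only value from 1–9 not eliminated is 8, so row 3, column 3 = 8.

8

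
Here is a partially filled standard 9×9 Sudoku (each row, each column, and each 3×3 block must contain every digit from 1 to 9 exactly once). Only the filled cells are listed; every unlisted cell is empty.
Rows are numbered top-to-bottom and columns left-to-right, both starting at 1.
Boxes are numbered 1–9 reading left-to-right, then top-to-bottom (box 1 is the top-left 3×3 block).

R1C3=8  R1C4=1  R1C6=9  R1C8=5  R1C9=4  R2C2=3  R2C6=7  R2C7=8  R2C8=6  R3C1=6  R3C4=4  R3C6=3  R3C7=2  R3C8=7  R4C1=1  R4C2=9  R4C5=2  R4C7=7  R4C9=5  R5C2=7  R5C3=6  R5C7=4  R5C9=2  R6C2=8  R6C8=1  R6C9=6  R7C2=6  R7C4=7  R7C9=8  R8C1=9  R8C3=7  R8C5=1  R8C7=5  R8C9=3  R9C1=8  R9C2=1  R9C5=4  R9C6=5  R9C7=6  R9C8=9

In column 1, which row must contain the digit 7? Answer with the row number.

1

Consider where 7 can go in column 1.
R2C1 is out (row 2 already has a 7).
R5C1 is out (row 5 already has a 7).
R6C1 is out (box 4 already has a 7).
R7C1 is out (row 7 already has a 7).
So the only cell in column 1 that can hold 7 is R1C1.
That is row 1.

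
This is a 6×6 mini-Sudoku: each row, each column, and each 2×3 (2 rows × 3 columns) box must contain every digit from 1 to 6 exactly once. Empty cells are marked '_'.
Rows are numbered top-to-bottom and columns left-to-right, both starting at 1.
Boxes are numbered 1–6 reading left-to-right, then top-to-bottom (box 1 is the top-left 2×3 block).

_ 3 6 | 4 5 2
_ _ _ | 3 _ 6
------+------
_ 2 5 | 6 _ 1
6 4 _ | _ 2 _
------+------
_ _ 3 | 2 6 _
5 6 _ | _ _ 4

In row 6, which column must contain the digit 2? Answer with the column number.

Consider where 2 can go in row 6.
r6c4 is out (column 4 already has a 2).
r6c5 is out (column 5 already has a 2).
So the only cell in row 6 that can hold 2 is r6c3.
That is column 3.

3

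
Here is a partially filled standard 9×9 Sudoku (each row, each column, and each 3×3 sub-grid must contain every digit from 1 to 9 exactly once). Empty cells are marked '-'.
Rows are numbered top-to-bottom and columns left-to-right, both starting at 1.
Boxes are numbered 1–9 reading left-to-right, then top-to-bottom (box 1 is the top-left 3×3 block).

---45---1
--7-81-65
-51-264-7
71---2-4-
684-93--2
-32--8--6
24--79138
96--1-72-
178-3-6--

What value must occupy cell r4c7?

Cell r4c7 itself could take any of {3, 5, 8, 9} by direct elimination.
Consider where 8 can go in box 6.
r4c9 is out (column 9 already has a 8).
r5c7 is out (row 5 already has a 8).
r5c8 is out (row 5 already has a 8).
r6c7 is out (row 6 already has a 8).
r6c8 is out (row 6 already has a 8).
So the only cell in box 6 that can hold 8 is r4c7.
Therefore r4c7 = 8.

8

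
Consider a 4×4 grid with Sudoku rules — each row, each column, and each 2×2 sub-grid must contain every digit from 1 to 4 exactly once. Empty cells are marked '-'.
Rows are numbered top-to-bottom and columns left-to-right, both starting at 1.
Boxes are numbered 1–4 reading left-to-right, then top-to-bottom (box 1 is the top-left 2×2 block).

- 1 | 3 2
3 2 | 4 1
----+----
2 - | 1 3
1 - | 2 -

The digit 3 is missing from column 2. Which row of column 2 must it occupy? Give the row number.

4

Consider where 3 can go in column 2.
r3c2 is out (row 3 already has a 3).
So the only cell in column 2 that can hold 3 is r4c2.
That is row 4.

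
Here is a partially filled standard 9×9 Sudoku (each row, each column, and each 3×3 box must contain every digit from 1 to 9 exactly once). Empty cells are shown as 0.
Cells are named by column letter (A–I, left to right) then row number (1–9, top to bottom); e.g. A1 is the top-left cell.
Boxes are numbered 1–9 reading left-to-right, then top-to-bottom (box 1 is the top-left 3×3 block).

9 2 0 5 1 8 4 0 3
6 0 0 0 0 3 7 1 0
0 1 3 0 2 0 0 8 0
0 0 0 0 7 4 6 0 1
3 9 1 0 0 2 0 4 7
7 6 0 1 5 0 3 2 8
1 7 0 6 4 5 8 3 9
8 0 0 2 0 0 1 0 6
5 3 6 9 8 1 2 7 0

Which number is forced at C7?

2

Row 7 already contains {1, 3, 4, 5, 6, 7, 8, 9}.
Column C already contains {1, 3, 6}.
Its 3×3 block (box 7) already contains {1, 3, 5, 6, 7, 8}.
The only value from 1–9 not eliminated is 2, so C7 = 2.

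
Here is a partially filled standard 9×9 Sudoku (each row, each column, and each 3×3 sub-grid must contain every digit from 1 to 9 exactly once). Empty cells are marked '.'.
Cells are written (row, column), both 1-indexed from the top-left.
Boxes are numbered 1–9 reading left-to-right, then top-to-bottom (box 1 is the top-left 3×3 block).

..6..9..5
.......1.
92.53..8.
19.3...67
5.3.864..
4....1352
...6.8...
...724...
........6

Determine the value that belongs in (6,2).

Cell (6,2) itself could take any of {6, 7, 8} by direct elimination.
Consider where 6 can go in row 6.
(6,3) is out (column 3 already has a 6).
(6,4) is out (column 4 already has a 6).
(6,5) is out (box 5 already has a 6).
So the only cell in row 6 that can hold 6 is (6,2).
Therefore (6,2) = 6.

6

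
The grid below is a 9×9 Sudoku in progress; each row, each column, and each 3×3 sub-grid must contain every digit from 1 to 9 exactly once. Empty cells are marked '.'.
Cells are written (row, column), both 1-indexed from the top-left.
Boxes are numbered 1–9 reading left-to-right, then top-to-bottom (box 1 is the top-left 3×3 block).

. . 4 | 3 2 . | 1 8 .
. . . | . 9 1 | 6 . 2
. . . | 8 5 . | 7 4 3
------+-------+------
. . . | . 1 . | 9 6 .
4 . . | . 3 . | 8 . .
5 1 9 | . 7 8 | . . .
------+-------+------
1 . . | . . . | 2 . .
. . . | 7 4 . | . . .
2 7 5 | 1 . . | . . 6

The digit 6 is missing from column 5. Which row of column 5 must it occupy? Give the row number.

Consider where 6 can go in column 5.
(9,5) is out (row 9 already has a 6).
So the only cell in column 5 that can hold 6 is (7,5).
That is row 7.

7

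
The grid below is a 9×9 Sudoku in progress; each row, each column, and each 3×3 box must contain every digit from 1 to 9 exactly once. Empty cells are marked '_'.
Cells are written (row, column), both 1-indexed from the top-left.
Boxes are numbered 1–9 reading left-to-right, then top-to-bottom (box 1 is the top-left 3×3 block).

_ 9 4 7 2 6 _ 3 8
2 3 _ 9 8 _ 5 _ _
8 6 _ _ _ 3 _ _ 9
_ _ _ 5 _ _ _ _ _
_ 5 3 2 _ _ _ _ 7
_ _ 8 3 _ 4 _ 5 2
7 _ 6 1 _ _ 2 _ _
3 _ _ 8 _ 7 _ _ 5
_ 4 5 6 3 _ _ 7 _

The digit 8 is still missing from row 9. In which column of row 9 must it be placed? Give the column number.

Consider where 8 can go in row 9.
(9,1) is out (column 1 already has a 8).
(9,6) is out (box 8 already has a 8).
(9,9) is out (column 9 already has a 8).
So the only cell in row 9 that can hold 8 is (9,7).
That is column 7.

7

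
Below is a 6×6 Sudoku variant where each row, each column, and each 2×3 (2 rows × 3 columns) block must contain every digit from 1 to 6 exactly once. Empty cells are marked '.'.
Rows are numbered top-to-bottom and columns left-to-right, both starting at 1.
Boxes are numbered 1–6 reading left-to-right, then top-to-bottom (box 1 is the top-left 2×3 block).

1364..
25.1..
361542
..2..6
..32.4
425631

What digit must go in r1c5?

Cell r1c5 itself could take any of {2, 5} by direct elimination.
Consider where 2 can go in column 5.
r2c5 is out (row 2 already has a 2).
r4c5 is out (row 4 already has a 2).
r5c5 is out (row 5 already has a 2).
So the only cell in column 5 that can hold 2 is r1c5.
Therefore r1c5 = 2.

2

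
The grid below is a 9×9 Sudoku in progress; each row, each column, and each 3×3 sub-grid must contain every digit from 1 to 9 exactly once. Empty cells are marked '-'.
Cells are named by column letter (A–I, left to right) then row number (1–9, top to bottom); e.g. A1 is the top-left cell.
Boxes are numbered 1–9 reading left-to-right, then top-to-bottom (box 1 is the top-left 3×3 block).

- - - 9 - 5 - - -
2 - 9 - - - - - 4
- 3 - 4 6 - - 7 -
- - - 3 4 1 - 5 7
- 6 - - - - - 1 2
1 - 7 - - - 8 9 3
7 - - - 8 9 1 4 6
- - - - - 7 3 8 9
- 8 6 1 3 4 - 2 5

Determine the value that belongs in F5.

8

Row 5 already contains {1, 2, 6}.
Column F already contains {1, 4, 5, 7, 9}.
Its 3×3 block (box 5) already contains {1, 3, 4}.
The only value from 1–9 not eliminated is 8, so F5 = 8.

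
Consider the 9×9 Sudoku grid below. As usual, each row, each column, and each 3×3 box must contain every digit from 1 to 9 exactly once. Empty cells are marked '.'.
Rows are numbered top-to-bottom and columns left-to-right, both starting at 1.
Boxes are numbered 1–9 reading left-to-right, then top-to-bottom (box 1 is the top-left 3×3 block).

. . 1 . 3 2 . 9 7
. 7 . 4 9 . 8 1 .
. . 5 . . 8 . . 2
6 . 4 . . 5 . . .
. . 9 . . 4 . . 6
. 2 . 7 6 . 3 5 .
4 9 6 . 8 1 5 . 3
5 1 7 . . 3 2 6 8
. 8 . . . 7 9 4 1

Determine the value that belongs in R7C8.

7

Row 7 already contains {1, 3, 4, 5, 6, 8, 9}.
Column 8 already contains {1, 4, 5, 6, 9}.
Its 3×3 block (box 9) already contains {1, 2, 3, 4, 5, 6, 8, 9}.
The only value from 1–9 not eliminated is 7, so R7C8 = 7.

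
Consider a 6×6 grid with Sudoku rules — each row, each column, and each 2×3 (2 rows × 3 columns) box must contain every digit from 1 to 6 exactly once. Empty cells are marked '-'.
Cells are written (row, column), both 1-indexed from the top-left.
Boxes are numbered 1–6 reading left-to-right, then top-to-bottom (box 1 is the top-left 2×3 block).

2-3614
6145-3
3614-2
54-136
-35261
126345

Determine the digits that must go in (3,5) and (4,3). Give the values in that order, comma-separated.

For (3,5):
  Row 3 already contains {1, 2, 3, 4, 6}.
  Column 5 already contains {1, 3, 4, 6}.
  Its 2×3 block (box 4) already contains {1, 2, 3, 4, 6}.
  The only value from 1–6 not eliminated is 5, so (3,5) = 5.
For (4,3):
  Row 4 already contains {1, 3, 4, 5, 6}.
  Column 3 already contains {1, 3, 4, 5, 6}.
  Its 2×3 block (box 3) already contains {1, 3, 4, 5, 6}.
  The only value from 1–6 not eliminated is 2, so (4,3) = 2.

5,2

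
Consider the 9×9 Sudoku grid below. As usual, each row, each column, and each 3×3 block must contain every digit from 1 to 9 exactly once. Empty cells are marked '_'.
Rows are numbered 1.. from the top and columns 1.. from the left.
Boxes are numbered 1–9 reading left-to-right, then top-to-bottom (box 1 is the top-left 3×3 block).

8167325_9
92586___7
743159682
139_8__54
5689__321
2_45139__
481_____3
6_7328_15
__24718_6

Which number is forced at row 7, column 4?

6

Row 7 already contains {1, 3, 4, 8}.
Column 4 already contains {1, 3, 4, 5, 7, 8, 9}.
Its 3×3 block (box 8) already contains {1, 2, 3, 4, 7, 8}.
The only value from 1–9 not eliminated is 6, so row 7, column 4 = 6.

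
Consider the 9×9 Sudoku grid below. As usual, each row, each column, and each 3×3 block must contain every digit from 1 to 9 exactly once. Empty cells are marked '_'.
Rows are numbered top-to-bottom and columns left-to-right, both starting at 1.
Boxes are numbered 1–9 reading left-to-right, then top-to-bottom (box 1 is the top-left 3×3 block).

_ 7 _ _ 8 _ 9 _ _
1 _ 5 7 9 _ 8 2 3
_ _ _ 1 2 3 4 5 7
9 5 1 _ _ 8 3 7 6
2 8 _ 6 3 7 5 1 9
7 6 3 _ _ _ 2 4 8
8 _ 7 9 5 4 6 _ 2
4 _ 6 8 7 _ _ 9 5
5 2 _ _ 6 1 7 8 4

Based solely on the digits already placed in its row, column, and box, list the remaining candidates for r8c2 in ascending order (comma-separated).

Row 8 already contains {4, 5, 6, 7, 8, 9}.
Column 2 already contains {2, 5, 6, 7, 8}.
Its 3×3 block (box 7) already contains {2, 4, 5, 6, 7, 8}.
Removing those from 1–9 leaves {1, 3} as the candidates for r8c2.

1,3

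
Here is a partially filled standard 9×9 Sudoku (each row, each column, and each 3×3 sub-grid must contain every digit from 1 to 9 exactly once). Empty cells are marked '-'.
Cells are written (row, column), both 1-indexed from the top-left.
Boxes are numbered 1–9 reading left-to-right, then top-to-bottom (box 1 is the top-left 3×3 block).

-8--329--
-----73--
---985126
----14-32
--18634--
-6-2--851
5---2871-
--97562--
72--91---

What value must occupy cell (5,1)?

2

Cell (5,1) itself could take any of {2, 9} by direct elimination.
Consider where 2 can go in row 5.
(5,2) is out (column 2 already has a 2).
(5,8) is out (column 8 already has a 2).
(5,9) is out (column 9 already has a 2).
So the only cell in row 5 that can hold 2 is (5,1).
Therefore (5,1) = 2.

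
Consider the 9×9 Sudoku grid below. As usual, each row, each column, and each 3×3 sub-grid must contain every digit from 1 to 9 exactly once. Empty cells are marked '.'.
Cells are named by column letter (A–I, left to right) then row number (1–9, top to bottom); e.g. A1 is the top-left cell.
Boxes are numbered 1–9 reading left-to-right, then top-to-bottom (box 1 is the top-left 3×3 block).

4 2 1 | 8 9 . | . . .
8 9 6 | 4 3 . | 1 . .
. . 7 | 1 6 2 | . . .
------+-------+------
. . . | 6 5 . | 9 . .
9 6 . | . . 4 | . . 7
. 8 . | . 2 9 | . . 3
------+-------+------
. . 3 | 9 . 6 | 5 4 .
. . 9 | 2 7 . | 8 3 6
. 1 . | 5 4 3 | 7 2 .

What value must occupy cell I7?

Row 7 already contains {3, 4, 5, 6, 9}.
Column I already contains {3, 6, 7}.
Its 3×3 block (box 9) already contains {2, 3, 4, 5, 6, 7, 8}.
The only value from 1–9 not eliminated is 1, so I7 = 1.

1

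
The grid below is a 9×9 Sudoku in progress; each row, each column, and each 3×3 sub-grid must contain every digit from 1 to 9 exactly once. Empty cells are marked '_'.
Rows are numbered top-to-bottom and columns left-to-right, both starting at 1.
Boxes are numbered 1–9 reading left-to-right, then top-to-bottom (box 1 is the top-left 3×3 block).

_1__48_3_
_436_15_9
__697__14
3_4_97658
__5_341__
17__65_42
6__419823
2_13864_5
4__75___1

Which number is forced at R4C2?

Row 4 already contains {3, 4, 5, 6, 7, 8, 9}.
Column 2 already contains {1, 4, 7}.
Its 3×3 block (box 4) already contains {1, 3, 4, 5, 7}.
The only value from 1–9 not eliminated is 2, so R4C2 = 2.

2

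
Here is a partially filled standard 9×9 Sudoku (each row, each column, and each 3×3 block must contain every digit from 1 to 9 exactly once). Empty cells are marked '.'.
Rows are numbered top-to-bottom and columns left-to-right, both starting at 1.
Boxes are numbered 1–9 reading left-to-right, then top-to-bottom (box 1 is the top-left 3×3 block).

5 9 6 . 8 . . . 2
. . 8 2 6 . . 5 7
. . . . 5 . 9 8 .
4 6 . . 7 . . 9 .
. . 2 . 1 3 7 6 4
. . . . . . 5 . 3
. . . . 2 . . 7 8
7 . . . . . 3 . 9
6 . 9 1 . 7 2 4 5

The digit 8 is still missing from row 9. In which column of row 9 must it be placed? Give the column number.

Consider where 8 can go in row 9.
R9C5 is out (column 5 already has a 8).
So the only cell in row 9 that can hold 8 is R9C2.
That is column 2.

2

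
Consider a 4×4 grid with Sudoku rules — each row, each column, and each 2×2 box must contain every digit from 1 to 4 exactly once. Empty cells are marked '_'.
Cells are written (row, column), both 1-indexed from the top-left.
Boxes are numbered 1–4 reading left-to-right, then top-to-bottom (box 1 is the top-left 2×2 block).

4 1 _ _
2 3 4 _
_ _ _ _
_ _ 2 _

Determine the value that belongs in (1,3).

Row 1 already contains {1, 4}.
Column 3 already contains {2, 4}.
Its 2×2 block (box 2) already contains {4}.
The only value from 1–4 not eliminated is 3, so (1,3) = 3.

3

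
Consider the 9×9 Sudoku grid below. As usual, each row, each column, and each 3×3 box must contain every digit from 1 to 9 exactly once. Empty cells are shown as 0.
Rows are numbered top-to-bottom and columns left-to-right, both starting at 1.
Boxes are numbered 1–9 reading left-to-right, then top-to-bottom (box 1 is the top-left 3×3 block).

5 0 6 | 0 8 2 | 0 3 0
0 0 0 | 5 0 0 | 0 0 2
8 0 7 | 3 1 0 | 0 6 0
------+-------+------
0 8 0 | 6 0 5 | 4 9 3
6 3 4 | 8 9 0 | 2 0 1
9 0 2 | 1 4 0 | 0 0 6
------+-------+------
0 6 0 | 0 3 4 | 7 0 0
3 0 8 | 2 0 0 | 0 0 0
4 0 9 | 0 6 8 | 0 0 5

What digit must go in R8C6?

Cell R8C6 itself could take any of {1, 7, 9} by direct elimination.
Consider where 1 can go in box 8.
R7C4 is out (column 4 already has a 1).
R8C5 is out (column 5 already has a 1).
R9C4 is out (column 4 already has a 1).
So the only cell in box 8 that can hold 1 is R8C6.
Therefore R8C6 = 1.

1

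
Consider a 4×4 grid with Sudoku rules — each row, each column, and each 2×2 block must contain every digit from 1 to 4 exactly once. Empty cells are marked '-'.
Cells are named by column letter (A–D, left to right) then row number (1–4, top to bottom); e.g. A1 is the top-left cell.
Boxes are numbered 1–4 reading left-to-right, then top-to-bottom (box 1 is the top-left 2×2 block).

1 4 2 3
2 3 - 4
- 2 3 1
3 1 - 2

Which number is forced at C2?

1

Row 2 already contains {2, 3, 4}.
Column C already contains {2, 3}.
Its 2×2 block (box 2) already contains {2, 3, 4}.
The only value from 1–4 not eliminated is 1, so C2 = 1.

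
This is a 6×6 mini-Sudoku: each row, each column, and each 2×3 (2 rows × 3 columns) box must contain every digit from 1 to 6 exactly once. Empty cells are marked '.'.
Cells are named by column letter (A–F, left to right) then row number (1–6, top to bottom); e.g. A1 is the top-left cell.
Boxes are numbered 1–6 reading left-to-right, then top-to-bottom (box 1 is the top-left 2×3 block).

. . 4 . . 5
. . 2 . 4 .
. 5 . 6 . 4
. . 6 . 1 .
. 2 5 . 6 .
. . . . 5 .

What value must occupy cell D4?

Cell D4 itself could take any of {2, 3, 5} by direct elimination.
Consider where 5 can go in box 4.
E3 is out (row 3 already has a 5).
F4 is out (column F already has a 5).
So the only cell in box 4 that can hold 5 is D4.
Therefore D4 = 5.

5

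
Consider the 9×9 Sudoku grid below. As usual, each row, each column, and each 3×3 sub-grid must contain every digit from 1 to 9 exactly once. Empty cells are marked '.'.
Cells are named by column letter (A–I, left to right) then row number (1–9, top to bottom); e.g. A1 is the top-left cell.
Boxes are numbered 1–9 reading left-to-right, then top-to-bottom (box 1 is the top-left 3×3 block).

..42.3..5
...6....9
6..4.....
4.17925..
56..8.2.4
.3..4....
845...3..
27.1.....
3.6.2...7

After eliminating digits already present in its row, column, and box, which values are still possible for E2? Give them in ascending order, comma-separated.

Row 2 already contains {6, 9}.
Column E already contains {2, 4, 8, 9}.
Its 3×3 block (box 2) already contains {2, 3, 4, 6}.
Removing those from 1–9 leaves {1, 5, 7} as the candidates for E2.

1,5,7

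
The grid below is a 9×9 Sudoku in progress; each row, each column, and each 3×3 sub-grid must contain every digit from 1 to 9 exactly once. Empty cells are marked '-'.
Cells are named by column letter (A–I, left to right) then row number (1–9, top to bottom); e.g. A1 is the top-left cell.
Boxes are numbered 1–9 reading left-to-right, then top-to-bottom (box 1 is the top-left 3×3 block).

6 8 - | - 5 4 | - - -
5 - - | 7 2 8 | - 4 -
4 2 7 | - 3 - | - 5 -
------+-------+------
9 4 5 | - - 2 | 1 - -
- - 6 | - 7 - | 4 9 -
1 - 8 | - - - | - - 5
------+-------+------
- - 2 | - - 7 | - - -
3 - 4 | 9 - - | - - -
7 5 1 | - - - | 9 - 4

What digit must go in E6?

Cell E6 itself could take any of {4, 6, 9} by direct elimination.
Consider where 9 can go in column E.
E4 is out (row 4 already has a 9).
E7 is out (box 8 already has a 9).
E8 is out (row 8 already has a 9).
E9 is out (row 9 already has a 9).
So the only cell in column E that can hold 9 is E6.
Therefore E6 = 9.

9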